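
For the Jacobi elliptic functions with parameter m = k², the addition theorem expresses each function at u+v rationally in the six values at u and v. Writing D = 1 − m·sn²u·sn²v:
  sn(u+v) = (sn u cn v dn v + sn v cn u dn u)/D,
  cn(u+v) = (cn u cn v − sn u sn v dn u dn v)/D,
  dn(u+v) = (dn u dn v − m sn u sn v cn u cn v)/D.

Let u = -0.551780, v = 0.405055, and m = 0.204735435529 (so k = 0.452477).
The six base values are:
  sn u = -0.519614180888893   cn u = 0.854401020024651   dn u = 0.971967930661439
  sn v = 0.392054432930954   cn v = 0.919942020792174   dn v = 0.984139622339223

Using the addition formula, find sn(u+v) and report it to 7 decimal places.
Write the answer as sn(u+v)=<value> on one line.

m = k² = 0.204735435529
D = 1 − m·sn²u·sn²v = 0.9915033497007917
sn(u+v) = (sn u·cn v·dn v + sn v·cn u·dn u)/D = -0.1448516651738077/0.9915033497007917 = -0.1460929660172302

sn(u+v)=-0.1460930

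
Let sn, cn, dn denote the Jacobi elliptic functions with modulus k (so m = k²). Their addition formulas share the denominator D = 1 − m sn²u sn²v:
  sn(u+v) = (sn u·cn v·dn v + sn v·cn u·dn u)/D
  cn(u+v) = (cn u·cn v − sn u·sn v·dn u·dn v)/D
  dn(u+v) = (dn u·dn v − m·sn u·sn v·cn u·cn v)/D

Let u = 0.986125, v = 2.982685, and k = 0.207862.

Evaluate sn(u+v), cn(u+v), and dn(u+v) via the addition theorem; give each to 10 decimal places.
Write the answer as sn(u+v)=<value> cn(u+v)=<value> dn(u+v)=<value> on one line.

sn u = 0.8307468140900377, cn u = 0.5566504566415556, dn u = 0.984977856515718
sn v = 0.1924325627153811, cn v = -0.9813102000931158, dn v = 0.9991997030681949
m = k² = 0.043206611044
D = 1 − m·sn²u·sn²v = 0.9988958077379275
sn(u+v) = (sn u·cn v·dn v + sn v·cn u·dn u)/D = -0.7090593671976125/0.9988958077379275 = -0.7098431705338009
cn(u+v) = (cn u·cn v − sn u·sn v·dn u·dn v)/D = -0.7035820126365711/0.9988958077379275 = -0.7043597612346416
dn(u+v) = (dn u·dn v − m·sn u·sn v·cn u·cn v)/D = 0.9879625776664507/0.9988958077379275 = 0.9890546841955059

sn(u+v)=-0.7098431705 cn(u+v)=-0.7043597612 dn(u+v)=0.9890546842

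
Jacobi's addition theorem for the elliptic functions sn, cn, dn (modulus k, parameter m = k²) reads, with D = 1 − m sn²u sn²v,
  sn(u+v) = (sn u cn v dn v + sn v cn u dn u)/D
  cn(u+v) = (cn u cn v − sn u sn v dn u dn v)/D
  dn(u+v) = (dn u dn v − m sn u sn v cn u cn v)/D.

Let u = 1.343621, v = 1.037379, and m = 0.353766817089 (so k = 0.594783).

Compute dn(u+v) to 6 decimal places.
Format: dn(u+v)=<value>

dn(u+v)=0.856741

sn u = 0.9469722209667375, cn u = 0.3213154411436284, dn u = 0.8262913210041464
sn v = 0.8330437369007679, cn v = 0.5532071333690521, dn v = 0.8686192024827051
m = k² = 0.353766817089
D = 1 − m·sn²u·sn²v = 0.779845696160779
dn(u+v) = (dn u·dn v − m·sn u·sn v·cn u·cn v)/D = 0.6681256748776013/0.779845696160779 = 0.8567408631820613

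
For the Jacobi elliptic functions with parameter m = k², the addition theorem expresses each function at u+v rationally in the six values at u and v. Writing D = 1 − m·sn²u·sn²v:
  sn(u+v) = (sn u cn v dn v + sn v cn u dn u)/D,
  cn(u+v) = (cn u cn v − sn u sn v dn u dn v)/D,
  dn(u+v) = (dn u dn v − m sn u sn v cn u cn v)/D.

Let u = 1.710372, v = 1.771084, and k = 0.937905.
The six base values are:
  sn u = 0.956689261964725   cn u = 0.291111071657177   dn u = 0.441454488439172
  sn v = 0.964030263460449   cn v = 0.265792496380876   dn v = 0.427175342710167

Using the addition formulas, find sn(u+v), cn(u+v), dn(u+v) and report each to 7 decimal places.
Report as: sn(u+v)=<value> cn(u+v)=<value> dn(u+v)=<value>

m = k² = 0.879665789025
D = 1 − m·sn²u·sn²v = 0.2517601460938708
sn(u+v) = (sn u·cn v·dn v + sn v·cn u·dn u)/D = 0.2325122355352476/0.2517601460938708 = 0.9235466341386436
cn(u+v) = (cn u·cn v − sn u·sn v·dn u·dn v)/D = -0.09654652498981375/0.2517601460938708 = -0.3834861334796636
dn(u+v) = (dn u·dn v − m·sn u·sn v·cn u·cn v)/D = 0.1258043415069975/0.2517601460938708 = 0.4996991917064201

sn(u+v)=0.9235466 cn(u+v)=-0.3834861 dn(u+v)=0.4996992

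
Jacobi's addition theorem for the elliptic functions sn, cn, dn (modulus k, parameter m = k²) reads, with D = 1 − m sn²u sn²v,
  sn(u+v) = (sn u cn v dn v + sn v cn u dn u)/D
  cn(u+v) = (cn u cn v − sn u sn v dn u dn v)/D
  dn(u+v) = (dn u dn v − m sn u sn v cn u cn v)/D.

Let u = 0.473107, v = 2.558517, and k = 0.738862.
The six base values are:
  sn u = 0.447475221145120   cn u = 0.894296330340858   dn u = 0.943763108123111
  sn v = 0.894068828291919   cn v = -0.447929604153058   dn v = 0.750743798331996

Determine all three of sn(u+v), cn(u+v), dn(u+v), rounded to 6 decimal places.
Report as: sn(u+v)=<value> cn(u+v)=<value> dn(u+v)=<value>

m = k² = 0.545917055044
D = 1 − m·sn²u·sn²v = 0.9126211042582927
sn(u+v) = (sn u·cn v·dn v + sn v·cn u·dn u)/D = 0.6041204299052374/0.9126211042582927 = 0.6619619325987638
cn(u+v) = (cn u·cn v − sn u·sn v·dn u·dn v)/D = -0.6840437018997665/0.9126211042582927 = -0.7495374572295301
dn(u+v) = (dn u·dn v − m·sn u·sn v·cn u·cn v)/D = 0.7960141807920883/0.9126211042582927 = 0.8722285481651519

sn(u+v)=0.661962 cn(u+v)=-0.749537 dn(u+v)=0.872229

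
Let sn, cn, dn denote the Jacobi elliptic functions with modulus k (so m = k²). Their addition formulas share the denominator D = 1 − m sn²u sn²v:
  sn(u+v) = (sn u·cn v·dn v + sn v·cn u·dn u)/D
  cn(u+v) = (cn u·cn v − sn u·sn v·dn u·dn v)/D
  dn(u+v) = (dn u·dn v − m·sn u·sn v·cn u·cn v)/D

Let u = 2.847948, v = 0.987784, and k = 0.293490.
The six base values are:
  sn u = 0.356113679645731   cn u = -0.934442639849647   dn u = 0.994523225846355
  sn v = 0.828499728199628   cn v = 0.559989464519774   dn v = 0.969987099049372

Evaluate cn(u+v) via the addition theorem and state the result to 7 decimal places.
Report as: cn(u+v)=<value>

m = k² = 0.0861363801
D = 1 − m·sn²u·sn²v = 0.9925019441538654
cn(u+v) = (cn u·cn v − sn u·sn v·dn u·dn v)/D = -0.8078957403693079/0.9925019441538654 = -0.8139991514657039

cn(u+v)=-0.8139992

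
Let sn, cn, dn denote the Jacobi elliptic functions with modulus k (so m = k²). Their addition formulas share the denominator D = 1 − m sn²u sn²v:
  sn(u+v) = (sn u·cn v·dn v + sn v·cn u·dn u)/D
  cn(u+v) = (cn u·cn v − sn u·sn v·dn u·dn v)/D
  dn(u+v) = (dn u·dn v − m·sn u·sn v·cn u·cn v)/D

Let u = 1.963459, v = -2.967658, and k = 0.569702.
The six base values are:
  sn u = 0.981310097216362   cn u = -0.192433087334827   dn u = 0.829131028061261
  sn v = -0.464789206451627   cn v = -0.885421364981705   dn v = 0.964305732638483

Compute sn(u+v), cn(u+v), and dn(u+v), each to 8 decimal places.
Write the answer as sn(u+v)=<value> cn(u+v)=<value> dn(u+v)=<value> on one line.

m = k² = 0.324560368804
D = 1 − m·sn²u·sn²v = 0.9324819188046039
sn(u+v) = (sn u·cn v·dn v + sn v·cn u·dn u)/D = -0.7637009825726457/0.9324819188046039 = -0.8189981673335531
cn(u+v) = (cn u·cn v − sn u·sn v·dn u·dn v)/D = 0.5350545188250366/0.9324819188046039 = 0.5737961327024445
dn(u+v) = (dn u·dn v − m·sn u·sn v·cn u·cn v)/D = 0.8247582688498647/0.9324819188046039 = 0.8844764195612118

sn(u+v)=-0.81899817 cn(u+v)=0.57379613 dn(u+v)=0.88447642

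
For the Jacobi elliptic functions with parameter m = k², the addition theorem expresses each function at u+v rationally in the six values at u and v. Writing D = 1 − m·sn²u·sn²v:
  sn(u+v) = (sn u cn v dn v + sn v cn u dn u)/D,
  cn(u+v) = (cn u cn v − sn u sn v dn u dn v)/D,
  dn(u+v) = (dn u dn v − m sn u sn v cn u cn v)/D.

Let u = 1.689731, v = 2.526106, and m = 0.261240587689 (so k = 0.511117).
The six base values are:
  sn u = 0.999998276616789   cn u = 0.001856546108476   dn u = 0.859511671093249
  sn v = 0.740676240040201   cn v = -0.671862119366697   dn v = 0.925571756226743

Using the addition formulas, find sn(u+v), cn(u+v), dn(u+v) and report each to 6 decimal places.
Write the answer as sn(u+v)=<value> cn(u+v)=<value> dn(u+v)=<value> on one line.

m = k² = 0.261240587689
D = 1 − m·sn²u·sn²v = 0.8566835699041932
sn(u+v) = (sn u·cn v·dn v + sn v·cn u·dn u)/D = -0.620673615919773/0.8566835699041932 = -0.7245074350955344
cn(u+v) = (cn u·cn v − sn u·sn v·dn u·dn v)/D = -0.5904837012525128/0.8566835699041932 = -0.6892669849131685
dn(u+v) = (dn u·dn v − m·sn u·sn v·cn u·cn v)/D = 0.79578108075071/0.8566835699041932 = 0.9289090029352445

sn(u+v)=-0.724507 cn(u+v)=-0.689267 dn(u+v)=0.928909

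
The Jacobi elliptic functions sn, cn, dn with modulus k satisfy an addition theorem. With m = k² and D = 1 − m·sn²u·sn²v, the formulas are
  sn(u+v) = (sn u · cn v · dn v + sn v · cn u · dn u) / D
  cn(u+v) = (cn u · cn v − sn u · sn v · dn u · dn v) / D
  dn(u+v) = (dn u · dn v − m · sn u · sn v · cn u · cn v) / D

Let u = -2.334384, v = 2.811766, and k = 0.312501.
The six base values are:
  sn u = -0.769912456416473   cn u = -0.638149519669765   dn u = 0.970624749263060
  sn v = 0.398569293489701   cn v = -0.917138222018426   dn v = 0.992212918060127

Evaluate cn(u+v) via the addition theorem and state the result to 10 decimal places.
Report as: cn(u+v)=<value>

cn(u+v)=0.8889761276

m = k² = 0.097656875001
D = 1 − m·sn²u·sn²v = 0.9908041222582789
cn(u+v) = (cn u·cn v − sn u·sn v·dn u·dn v)/D = 0.8808012117719032/0.9908041222582789 = 0.8889761275562189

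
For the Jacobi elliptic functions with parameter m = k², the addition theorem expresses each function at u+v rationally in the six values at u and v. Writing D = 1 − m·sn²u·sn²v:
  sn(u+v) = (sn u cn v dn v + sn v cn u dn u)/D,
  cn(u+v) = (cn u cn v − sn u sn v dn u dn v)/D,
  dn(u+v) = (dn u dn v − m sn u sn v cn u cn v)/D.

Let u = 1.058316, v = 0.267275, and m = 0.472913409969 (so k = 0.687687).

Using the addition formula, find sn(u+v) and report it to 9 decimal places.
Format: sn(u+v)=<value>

sn(u+v)=0.930594925

sn u = 0.8327939081078825, cn u = 0.5535831523975416, dn u = 0.8197639545464249
sn v = 0.2626752925083557, cn v = 0.9648842887650569, dn v = 0.9835495789585358
m = k² = 0.472913409969
D = 1 − m·sn²u·sn²v = 0.9773694474705513
sn(u+v) = (sn u·cn v·dn v + sn v·cn u·dn u)/D = 0.909535047400047/0.9773694474705513 = 0.9305949247277363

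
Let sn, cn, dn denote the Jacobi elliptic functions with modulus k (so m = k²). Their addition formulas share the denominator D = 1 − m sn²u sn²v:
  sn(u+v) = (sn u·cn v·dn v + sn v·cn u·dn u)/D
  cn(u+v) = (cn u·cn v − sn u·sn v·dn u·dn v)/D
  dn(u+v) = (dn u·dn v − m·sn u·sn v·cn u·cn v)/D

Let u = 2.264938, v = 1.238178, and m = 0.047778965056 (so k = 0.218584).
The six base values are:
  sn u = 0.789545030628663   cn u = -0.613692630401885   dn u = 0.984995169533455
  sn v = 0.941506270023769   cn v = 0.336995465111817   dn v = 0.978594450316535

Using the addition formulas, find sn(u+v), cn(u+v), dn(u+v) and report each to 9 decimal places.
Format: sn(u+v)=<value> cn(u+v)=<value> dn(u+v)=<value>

sn(u+v)=-0.317120706 cn(u+v)=-0.948385184 dn(u+v)=0.997594648

m = k² = 0.047778965056
D = 1 − m·sn²u·sn²v = 0.9735979906651654
sn(u+v) = (sn u·cn v·dn v + sn v·cn u·dn u)/D = -0.3087480825055018/0.9735979906651654 = -0.3171207063549546
cn(u+v) = (cn u·cn v − sn u·sn v·dn u·dn v)/D = -0.9233459097090447/0.9735979906651654 = -0.9483851841951848
dn(u+v) = (dn u·dn v − m·sn u·sn v·cn u·cn v)/D = 0.9712561451549718/0.9735979906651654 = 0.9975946483737157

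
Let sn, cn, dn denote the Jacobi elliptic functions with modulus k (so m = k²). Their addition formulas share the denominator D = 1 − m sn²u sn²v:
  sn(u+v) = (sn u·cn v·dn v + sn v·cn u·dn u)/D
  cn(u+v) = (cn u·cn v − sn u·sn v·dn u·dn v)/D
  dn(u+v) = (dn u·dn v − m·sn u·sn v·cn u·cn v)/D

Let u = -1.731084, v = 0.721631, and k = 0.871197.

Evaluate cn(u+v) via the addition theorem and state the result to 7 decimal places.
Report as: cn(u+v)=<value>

cn(u+v)=0.6180058

sn u = -0.9754013654694166, cn u = 0.220436331489157, dn u = 0.5271588772120738
sn v = 0.6282592240652128, cn v = 0.7780040792804217, dn v = 0.836911945795853
m = k² = 0.758984212809
D = 1 − m·sn²u·sn²v = 0.7149787711826884
cn(u+v) = (cn u·cn v − sn u·sn v·dn u·dn v)/D = 0.4418610413371045/0.7149787711826884 = 0.6180058193982406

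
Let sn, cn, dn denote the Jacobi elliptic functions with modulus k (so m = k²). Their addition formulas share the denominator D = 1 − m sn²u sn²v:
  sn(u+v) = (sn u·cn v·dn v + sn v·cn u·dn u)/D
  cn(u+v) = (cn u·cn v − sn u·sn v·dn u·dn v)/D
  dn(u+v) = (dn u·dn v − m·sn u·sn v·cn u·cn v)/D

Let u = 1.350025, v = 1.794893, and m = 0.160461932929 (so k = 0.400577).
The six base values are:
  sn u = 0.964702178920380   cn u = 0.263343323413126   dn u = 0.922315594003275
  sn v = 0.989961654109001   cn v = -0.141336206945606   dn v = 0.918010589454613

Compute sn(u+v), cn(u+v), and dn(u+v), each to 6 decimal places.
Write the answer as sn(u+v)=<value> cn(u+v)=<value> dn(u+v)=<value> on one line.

sn(u+v)=0.135043 cn(u+v)=-0.990840 dn(u+v)=0.998536

m = k² = 0.160461932929
D = 1 − m·sn²u·sn²v = 0.8536491383881907
sn(u+v) = (sn u·cn v·dn v + sn v·cn u·dn u)/D = 0.1152791753490189/0.8536491383881907 = 0.1350428064235877
cn(u+v) = (cn u·cn v − sn u·sn v·dn u·dn v)/D = -0.8458295119004483/0.8536491383881907 = -0.9908397652664337
dn(u+v) = (dn u·dn v − m·sn u·sn v·cn u·cn v)/D = 0.8523992178480585/0.8536491383881907 = 0.9985357912473358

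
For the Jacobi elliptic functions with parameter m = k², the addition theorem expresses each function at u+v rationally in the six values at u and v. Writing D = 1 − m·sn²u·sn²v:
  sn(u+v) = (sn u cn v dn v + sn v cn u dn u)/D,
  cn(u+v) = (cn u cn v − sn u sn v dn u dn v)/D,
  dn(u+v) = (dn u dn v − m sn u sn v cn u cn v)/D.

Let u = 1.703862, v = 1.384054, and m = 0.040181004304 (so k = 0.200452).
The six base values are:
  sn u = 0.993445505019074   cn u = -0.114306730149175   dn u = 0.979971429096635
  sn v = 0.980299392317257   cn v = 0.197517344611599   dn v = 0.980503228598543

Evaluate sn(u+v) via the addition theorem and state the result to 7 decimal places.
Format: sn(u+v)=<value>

sn(u+v)=0.0858585

m = k² = 0.040181004304
D = 1 − m·sn²u·sn²v = 0.9618911053237018
sn(u+v) = (sn u·cn v·dn v + sn v·cn u·dn u)/D = 0.08258648845423855/0.9618911053237018 = 0.08585845944219019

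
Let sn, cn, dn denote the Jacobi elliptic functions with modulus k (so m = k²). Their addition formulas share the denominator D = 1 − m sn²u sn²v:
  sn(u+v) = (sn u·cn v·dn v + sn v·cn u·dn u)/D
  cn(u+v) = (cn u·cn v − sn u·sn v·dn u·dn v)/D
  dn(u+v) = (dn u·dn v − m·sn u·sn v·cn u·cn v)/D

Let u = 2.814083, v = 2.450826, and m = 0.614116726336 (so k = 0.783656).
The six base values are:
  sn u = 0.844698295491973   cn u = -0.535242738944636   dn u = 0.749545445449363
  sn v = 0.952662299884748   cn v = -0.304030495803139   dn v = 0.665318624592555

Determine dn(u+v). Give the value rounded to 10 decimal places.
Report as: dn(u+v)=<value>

m = k² = 0.614116726336
D = 1 − m·sn²u·sn²v = 0.6023214927983918
dn(u+v) = (dn u·dn v − m·sn u·sn v·cn u·cn v)/D = 0.4182673991492659/0.6023214927983918 = 0.6944254922831847

dn(u+v)=0.6944254923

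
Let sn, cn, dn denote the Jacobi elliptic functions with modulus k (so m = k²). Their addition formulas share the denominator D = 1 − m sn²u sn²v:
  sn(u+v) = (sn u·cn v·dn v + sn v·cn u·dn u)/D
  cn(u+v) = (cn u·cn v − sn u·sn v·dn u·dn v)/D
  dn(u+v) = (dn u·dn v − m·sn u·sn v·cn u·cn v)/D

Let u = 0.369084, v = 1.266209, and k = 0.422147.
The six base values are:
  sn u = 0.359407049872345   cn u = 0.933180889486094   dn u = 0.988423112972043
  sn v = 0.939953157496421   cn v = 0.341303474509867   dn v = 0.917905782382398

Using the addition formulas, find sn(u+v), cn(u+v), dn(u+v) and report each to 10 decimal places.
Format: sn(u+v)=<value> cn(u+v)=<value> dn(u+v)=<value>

m = k² = 0.178208089609
D = 1 − m·sn²u·sn²v = 0.9796617762859739
sn(u+v) = (sn u·cn v·dn v + sn v·cn u·dn u)/D = 0.9795883334561209/0.9796617762859739 = 0.9999250324636208
cn(u+v) = (cn u·cn v − sn u·sn v·dn u·dn v)/D = 0.01199553552156951/0.9796617762859739 = 0.01224456829074843
dn(u+v) = (dn u·dn v − m·sn u·sn v·cn u·cn v)/D = 0.8881046709588041/0.9796617762859739 = 0.9065421275552112

sn(u+v)=0.9999250325 cn(u+v)=0.0122445683 dn(u+v)=0.9065421276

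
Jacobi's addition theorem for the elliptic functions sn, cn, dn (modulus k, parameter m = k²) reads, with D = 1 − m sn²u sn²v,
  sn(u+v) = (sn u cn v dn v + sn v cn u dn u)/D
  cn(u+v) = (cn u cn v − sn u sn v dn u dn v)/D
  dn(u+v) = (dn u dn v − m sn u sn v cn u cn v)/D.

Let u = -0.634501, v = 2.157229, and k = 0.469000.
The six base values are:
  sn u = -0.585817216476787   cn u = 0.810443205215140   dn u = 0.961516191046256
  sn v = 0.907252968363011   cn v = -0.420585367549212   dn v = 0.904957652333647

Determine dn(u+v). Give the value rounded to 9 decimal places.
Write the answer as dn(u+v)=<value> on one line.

m = k² = 0.219961
D = 1 − m·sn²u·sn²v = 0.9378663677104916
dn(u+v) = (dn u·dn v − m·sn u·sn v·cn u·cn v)/D = 0.8302828449393141/0.9378663677104916 = 0.8852890705167207

dn(u+v)=0.885289071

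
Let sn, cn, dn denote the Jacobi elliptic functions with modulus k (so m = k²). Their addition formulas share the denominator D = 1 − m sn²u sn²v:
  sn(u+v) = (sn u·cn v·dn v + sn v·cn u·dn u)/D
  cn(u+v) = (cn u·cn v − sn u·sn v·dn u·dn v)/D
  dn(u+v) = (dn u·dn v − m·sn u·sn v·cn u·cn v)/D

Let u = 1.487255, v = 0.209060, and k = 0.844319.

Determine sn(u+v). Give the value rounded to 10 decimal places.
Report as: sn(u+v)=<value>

sn u = 0.9428590029901676, cn u = 0.3331919874192462, dn u = 0.605199596702793
sn v = 0.2064891877233761, cn v = 0.978448882340483, dn v = 0.9846850295621942
m = k² = 0.712874573761
D = 1 − m·sn²u·sn²v = 0.9729790097143621
sn(u+v) = (sn u·cn v·dn v + sn v·cn u·dn u)/D = 0.9500487357746775/0.9729790097143621 = 0.9764329202267002

sn(u+v)=0.9764329202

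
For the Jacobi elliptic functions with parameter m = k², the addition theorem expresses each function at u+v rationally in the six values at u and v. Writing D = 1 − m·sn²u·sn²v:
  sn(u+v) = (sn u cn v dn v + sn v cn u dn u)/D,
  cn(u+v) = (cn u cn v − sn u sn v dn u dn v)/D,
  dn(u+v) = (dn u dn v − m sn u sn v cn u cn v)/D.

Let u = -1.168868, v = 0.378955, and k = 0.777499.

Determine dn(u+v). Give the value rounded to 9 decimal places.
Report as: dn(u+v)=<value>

dn(u+v)=0.849246278

sn u = -0.865955144320672, cn u = 0.5001216732201917, dn u = 0.7393882875265367
sn v = 0.3650139410002975, cn v = 0.9310020530994716, dn v = 0.9588840961706
m = k² = 0.604504695001
D = 1 − m·sn²u·sn²v = 0.9396038333271708
dn(u+v) = (dn u·dn v − m·sn u·sn v·cn u·cn v)/D = 0.7979550579131661/0.9396038333271708 = 0.849246277644035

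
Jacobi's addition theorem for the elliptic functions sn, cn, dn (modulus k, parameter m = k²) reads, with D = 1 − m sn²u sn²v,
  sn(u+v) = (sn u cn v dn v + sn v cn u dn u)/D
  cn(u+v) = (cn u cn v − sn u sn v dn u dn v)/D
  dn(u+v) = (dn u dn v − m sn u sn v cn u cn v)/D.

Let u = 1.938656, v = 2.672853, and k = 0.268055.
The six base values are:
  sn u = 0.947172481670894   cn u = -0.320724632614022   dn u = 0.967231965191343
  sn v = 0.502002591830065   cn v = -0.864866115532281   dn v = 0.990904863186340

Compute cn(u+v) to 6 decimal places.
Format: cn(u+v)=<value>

m = k² = 0.071853483025
D = 1 − m·sn²u·sn²v = 0.9837550683775227
cn(u+v) = (cn u·cn v − sn u·sn v·dn u·dn v)/D = -0.1783356535041621/0.9837550683775227 = -0.1812805435384294

cn(u+v)=-0.181281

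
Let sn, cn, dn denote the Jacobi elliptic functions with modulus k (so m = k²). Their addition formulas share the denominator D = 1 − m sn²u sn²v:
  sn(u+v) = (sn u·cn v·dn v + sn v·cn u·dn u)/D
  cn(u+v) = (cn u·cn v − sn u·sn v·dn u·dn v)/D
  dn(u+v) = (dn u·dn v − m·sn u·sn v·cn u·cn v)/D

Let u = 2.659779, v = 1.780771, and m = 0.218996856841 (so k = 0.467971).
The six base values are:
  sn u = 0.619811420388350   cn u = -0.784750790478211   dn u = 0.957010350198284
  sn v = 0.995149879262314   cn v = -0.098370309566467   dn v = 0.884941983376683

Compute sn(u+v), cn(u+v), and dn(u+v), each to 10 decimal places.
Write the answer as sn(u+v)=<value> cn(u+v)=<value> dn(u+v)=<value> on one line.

m = k² = 0.218996856841
D = 1 − m·sn²u·sn²v = 0.9166829241670621
sn(u+v) = (sn u·cn v·dn v + sn v·cn u·dn u)/D = -0.8013279514018235/0.9166829241670621 = -0.8741604433506219
cn(u+v) = (cn u·cn v − sn u·sn v·dn u·dn v)/D = -0.4451753561930763/0.9166829241670621 = -0.4856372301224898
dn(u+v) = (dn u·dn v − m·sn u·sn v·cn u·cn v)/D = 0.8364711001566585/0.9166829241670621 = 0.9124977438809744

sn(u+v)=-0.8741604434 cn(u+v)=-0.4856372301 dn(u+v)=0.9124977439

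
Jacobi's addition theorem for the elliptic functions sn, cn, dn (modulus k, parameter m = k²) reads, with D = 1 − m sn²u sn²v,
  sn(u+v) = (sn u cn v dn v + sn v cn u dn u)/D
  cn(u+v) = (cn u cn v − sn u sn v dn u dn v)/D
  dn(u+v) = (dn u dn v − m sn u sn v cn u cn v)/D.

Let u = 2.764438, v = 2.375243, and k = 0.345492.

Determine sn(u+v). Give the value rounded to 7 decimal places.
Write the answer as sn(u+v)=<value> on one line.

sn(u+v)=-0.9664578

sn u = 0.4579627833481106, cn u = -0.888971365718858, dn u = 0.9874034876751755
sn v = 0.7551219564356507, cn v = -0.6555843430930876, dn v = 0.9653689144638354
m = k² = 0.119364722064
D = 1 − m·sn²u·sn²v = 0.9857251826469003
sn(u+v) = (sn u·cn v·dn v + sn v·cn u·dn u)/D = -0.952661815265574/0.9857251826469003 = -0.9664578241852932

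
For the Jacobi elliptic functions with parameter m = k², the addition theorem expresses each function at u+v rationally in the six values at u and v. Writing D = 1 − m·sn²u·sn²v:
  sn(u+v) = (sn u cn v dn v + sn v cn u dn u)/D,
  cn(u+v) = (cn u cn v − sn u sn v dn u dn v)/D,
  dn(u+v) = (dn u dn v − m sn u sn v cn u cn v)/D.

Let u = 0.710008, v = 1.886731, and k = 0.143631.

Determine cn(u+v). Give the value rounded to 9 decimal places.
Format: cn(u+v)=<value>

sn u = 0.6509961276253638, cn u = 0.759081050887704, dn u = 0.9956189767931803
sn v = 0.9539536529991386, cn v = -0.2999540430292599, dn v = 0.9905686522424496
m = k² = 0.020629864161
D = 1 − m·sn²u·sn²v = 0.9920437626665766
cn(u+v) = (cn u·cn v − sn u·sn v·dn u·dn v)/D = -0.8401574636714974/0.9920437626665766 = -0.8468955657895429

cn(u+v)=-0.846895566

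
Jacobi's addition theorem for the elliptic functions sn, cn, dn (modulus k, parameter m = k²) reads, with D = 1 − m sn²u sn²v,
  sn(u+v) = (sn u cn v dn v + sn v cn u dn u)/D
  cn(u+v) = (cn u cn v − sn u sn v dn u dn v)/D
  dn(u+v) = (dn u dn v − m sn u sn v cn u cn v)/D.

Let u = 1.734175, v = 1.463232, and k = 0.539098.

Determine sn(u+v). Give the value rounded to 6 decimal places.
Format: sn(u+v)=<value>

sn(u+v)=0.217236

sn u = 0.999765229002362, cn u = -0.02166764587708435, dn u = 0.8423240420385862
sn v = 0.9786255474426087, cn v = 0.2056502805557396, dn v = 0.8495084106957598
m = k² = 0.290626653604
D = 1 − m·sn²u·sn²v = 0.7217952146890212
sn(u+v) = (sn u·cn v·dn v + sn v·cn u·dn u)/D = 0.1567995580192451/0.7217952146890212 = 0.2172355189231904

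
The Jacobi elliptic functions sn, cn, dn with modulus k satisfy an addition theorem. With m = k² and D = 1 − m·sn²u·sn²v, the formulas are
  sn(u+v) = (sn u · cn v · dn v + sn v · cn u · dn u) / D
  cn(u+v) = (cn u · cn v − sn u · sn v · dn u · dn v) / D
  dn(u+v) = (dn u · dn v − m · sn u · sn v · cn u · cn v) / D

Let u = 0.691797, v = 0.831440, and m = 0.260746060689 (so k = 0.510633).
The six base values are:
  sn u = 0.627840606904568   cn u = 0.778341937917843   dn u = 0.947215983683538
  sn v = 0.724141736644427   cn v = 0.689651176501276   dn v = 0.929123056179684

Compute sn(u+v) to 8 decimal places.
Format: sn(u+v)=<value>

sn(u+v)=0.98951283

m = k² = 0.260746060689
D = 1 − m·sn²u·sn²v = 0.9461031086665773
sn(u+v) = (sn u·cn v·dn v + sn v·cn u·dn u)/D = 0.936181167195221/0.9461031086665773 = 0.9895128328186765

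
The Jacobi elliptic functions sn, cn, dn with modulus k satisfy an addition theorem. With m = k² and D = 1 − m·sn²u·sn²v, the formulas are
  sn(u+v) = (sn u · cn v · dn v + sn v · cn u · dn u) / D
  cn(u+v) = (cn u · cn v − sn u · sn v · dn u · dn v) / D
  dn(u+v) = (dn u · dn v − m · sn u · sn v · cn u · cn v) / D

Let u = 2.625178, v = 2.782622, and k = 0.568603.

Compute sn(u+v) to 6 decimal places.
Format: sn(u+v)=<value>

sn u = 0.7198987784725821, cn u = -0.6940790652034422, dn u = 0.9123834411561078
sn v = 0.6115450194124069, cn v = -0.7912096367157562, dn v = 0.9375960737790122
m = k² = 0.323309371609
D = 1 − m·sn²u·sn²v = 0.9373360115049788
sn(u+v) = (sn u·cn v·dn v + sn v·cn u·dn u)/D = -0.9213169642157331/0.9373360115049788 = -0.9829100268285589

sn(u+v)=-0.982910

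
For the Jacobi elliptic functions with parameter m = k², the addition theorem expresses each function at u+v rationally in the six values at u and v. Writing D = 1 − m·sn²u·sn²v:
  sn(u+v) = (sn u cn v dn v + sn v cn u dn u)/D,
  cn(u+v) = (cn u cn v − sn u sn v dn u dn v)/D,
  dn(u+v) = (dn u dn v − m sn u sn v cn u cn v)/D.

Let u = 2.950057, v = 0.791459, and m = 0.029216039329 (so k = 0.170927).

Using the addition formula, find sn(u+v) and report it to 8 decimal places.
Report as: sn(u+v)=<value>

sn(u+v)=-0.54443822

sn u = 0.2131705392264888, cn u = -0.9770150056196107, dn u = 0.9993359665924045
sn v = 0.7098821777001745, cn v = 0.7043204482220134, dn v = 0.9926112442623315
m = k² = 0.029216039329
D = 1 − m·sn²u·sn²v = 0.9993309659000568
sn(u+v) = (sn u·cn v·dn v + sn v·cn u·dn u)/D = -0.5440739699288017/0.9993309659000568 = -0.5444382176617297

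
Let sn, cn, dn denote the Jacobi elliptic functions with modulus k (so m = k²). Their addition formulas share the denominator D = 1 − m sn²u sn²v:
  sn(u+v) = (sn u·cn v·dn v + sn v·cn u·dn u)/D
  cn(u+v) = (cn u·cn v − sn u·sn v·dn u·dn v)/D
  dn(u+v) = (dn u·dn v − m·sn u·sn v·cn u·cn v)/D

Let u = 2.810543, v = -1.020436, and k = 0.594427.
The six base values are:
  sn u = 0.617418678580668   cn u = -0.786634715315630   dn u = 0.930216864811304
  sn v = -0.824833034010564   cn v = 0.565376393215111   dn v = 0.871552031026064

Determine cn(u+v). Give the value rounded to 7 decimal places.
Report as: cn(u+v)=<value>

cn(u+v)=-0.0350799

m = k² = 0.353343458329
D = 1 − m·sn²u·sn²v = 0.9083592415586978
cn(u+v) = (cn u·cn v − sn u·sn v·dn u·dn v)/D = -0.03186518110020638/0.9083592415586978 = -0.03507993274282911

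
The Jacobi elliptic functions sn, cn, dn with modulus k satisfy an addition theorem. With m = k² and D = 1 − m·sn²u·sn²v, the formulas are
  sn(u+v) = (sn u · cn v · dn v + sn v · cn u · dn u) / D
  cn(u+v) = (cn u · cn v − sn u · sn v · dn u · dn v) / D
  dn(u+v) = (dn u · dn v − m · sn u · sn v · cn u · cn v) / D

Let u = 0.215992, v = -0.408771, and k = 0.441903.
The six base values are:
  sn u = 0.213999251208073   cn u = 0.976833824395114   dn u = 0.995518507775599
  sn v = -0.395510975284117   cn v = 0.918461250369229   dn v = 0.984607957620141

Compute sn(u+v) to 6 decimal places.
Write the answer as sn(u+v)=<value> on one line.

m = k² = 0.195278261409
D = 1 − m·sn²u·sn²v = 0.9986010716020768
sn(u+v) = (sn u·cn v·dn v + sn v·cn u·dn u)/D = -0.1910923671772781/0.9986010716020768 = -0.1913600662081251

sn(u+v)=-0.191360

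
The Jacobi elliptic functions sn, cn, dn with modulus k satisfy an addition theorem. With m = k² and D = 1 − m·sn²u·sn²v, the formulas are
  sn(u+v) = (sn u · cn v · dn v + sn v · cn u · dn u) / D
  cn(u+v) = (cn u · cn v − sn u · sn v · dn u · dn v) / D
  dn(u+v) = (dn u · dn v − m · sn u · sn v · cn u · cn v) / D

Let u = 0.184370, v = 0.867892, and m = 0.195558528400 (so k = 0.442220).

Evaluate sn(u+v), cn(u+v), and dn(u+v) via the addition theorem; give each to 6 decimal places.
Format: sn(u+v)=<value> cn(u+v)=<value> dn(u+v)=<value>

sn u = 0.1831278644084994, cn u = 0.9830891034271422, dn u = 0.9967154987377846
sn v = 0.7510373321760048, cn v = 0.6602597410700954, dn v = 0.9432358287363613
m = k² = 0.1955585284
D = 1 − m·sn²u·sn²v = 0.9963007926735477
sn(u+v) = (sn u·cn v·dn v + sn v·cn u·dn u)/D = 0.8499600393167428/0.9963007926735477 = 0.853115891874277
cn(u+v) = (cn u·cn v − sn u·sn v·dn u·dn v)/D = 0.5197914976667284/0.9963007926735477 = 0.5217214534898454
dn(u+v) = (dn u·dn v − m·sn u·sn v·cn u·cn v)/D = 0.9226795312077538/0.9963007926735477 = 0.9261053870405612

sn(u+v)=0.853116 cn(u+v)=0.521721 dn(u+v)=0.926105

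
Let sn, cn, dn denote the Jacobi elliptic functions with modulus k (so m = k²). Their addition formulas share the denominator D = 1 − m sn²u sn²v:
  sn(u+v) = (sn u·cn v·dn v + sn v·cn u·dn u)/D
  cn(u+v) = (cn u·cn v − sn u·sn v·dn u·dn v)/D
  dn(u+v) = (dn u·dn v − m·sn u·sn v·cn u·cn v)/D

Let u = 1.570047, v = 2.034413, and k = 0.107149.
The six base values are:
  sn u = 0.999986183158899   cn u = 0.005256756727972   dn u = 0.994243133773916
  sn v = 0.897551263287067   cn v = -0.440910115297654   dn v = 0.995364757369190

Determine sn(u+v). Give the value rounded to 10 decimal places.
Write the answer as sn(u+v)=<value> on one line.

sn(u+v)=-0.4382222855

m = k² = 0.011480908201
D = 1 − m·sn²u·sn²v = 0.9907512557947807
sn(u+v) = (sn u·cn v·dn v + sn v·cn u·dn u)/D = -0.4341692796416911/0.9907512557947807 = -0.4382222854649833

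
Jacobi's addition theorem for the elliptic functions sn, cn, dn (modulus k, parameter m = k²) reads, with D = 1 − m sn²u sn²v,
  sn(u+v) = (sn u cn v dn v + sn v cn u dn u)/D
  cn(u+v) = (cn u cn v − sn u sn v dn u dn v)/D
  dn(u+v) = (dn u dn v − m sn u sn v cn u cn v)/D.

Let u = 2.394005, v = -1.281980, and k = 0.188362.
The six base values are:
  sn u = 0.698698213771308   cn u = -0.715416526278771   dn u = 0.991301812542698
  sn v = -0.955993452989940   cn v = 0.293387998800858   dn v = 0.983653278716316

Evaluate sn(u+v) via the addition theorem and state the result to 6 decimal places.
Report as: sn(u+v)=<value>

sn(u+v)=0.893772

m = k² = 0.035480243044
D = 1 − m·sn²u·sn²v = 0.9841701905089171
sn(u+v) = (sn u·cn v·dn v + sn v·cn u·dn u)/D = 0.879623295050108/0.9841701905089171 = 0.8937715280679782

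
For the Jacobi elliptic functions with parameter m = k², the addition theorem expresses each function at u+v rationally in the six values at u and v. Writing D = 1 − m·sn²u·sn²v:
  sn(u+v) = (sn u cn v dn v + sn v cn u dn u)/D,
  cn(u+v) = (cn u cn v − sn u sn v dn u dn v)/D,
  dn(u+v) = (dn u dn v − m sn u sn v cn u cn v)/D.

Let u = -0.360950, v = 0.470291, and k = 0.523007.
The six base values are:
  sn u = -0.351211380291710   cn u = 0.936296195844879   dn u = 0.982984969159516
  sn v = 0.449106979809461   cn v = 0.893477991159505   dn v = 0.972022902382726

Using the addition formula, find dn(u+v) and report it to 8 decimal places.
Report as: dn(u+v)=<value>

dn(u+v)=0.99837182

m = k² = 0.273536322049
D = 1 − m·sn²u·sn²v = 0.9931946295285834
dn(u+v) = (dn u·dn v − m·sn u·sn v·cn u·cn v)/D = 0.9915775280399504/0.9931946295285834 = 0.9983718181305506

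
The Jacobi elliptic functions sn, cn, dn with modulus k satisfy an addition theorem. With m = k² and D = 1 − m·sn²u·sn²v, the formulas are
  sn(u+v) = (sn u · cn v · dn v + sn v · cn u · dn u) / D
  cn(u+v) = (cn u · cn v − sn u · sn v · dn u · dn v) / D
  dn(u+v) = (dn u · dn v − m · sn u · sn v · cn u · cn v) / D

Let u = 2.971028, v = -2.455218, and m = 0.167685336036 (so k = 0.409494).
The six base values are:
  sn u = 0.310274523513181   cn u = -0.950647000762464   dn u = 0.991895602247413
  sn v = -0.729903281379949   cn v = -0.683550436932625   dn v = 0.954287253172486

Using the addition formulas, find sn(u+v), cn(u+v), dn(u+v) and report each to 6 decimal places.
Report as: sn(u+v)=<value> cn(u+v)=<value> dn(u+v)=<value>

m = k² = 0.167685336036
D = 1 − m·sn²u·sn²v = 0.9913996138253086
sn(u+v) = (sn u·cn v·dn v + sn v·cn u·dn u)/D = 0.4858637348293327/0.9913996138253086 = 0.4900786000456776
cn(u+v) = (cn u·cn v − sn u·sn v·dn u·dn v)/D = 0.8641814771624435/0.9913996138253086 = 0.8716782467041774
dn(u+v) = (dn u·dn v − m·sn u·sn v·cn u·cn v)/D = 0.971230557297877/0.9913996138253086 = 0.9796559770185815

sn(u+v)=0.490079 cn(u+v)=0.871678 dn(u+v)=0.979656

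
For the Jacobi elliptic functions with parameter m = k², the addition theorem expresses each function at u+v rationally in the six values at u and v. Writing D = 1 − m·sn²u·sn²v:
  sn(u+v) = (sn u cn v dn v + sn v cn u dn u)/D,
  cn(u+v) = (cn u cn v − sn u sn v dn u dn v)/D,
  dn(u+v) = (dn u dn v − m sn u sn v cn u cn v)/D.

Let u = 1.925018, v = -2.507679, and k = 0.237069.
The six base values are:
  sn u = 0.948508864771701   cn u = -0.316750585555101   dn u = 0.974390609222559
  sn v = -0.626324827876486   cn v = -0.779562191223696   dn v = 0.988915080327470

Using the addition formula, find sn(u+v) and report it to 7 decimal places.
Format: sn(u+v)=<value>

sn(u+v)=-0.5488026

m = k² = 0.056201710761
D = 1 − m·sn²u·sn²v = 0.9801650285669925
sn(u+v) = (sn u·cn v·dn v + sn v·cn u·dn u)/D = -0.5379170786331551/0.9801650285669925 = -0.5488025617681885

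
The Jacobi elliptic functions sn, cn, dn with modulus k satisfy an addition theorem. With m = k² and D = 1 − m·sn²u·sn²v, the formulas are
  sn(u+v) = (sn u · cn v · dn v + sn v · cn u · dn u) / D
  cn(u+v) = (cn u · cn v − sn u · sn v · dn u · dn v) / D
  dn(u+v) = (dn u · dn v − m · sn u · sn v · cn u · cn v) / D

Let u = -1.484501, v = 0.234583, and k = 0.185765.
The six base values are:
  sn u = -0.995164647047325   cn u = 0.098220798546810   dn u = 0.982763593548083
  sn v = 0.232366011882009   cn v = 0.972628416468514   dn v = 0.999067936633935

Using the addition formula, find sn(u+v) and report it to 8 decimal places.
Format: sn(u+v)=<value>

sn(u+v)=-0.94633973

m = k² = 0.034508635225
D = 1 − m·sn²u·sn²v = 0.9981547174658738
sn(u+v) = (sn u·cn v·dn v + sn v·cn u·dn u)/D = -0.944593461245694/0.9981547174658738 = -0.9463397254123472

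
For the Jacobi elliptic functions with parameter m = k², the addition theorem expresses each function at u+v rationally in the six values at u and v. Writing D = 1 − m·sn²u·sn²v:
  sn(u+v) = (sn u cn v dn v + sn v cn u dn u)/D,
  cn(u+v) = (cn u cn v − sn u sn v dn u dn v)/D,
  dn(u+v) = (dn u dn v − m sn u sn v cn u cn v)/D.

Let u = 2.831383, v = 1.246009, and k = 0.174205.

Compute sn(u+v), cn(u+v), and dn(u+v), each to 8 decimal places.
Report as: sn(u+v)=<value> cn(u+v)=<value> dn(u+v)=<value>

sn(u+v)=-0.78846414 cn(u+v)=-0.61508073 dn(u+v)=0.99052197

sn u = 0.3280844442044271, cn u = -0.944648398861223, dn u = 0.9983653769690292
sn v = 0.9454095415910496, cn v = 0.3258846401237738, dn v = 0.9863445311773955
m = k² = 0.030347382025
D = 1 − m·sn²u·sn²v = 0.9970803387056017
sn(u+v) = (sn u·cn v·dn v + sn v·cn u·dn u)/D = -0.7861620912636684/0.9970803387056017 = -0.7884641394937694
cn(u+v) = (cn u·cn v − sn u·sn v·dn u·dn v)/D = -0.6132848996129066/0.9970803387056017 = -0.6150807270044719
dn(u+v) = (dn u·dn v − m·sn u·sn v·cn u·cn v)/D = 0.9876299798360203/0.9970803387056017 = 0.9905219684886679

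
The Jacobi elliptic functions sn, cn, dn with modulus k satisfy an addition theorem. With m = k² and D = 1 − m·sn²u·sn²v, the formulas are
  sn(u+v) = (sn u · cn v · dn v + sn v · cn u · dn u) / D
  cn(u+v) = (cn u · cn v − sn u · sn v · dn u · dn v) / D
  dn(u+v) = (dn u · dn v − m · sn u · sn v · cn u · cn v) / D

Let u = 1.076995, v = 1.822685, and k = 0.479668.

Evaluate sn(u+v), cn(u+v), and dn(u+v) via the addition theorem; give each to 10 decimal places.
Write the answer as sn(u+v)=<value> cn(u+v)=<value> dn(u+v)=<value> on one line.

sn(u+v)=0.4324348918 cn(u+v)=-0.9016651620 dn(u+v)=0.9782508854

sn u = 0.8619683859670819, cn u = 0.5069620317078032, dn u = 0.9105228955302304
sn v = 0.9916147019891786, cn v = -0.1292295740104117, dn v = 0.8796368762503694
m = k² = 0.230081390224
D = 1 − m·sn²u·sn²v = 0.831906824175824
sn(u+v) = (sn u·cn v·dn v + sn v·cn u·dn u)/D = 0.3597455375307517/0.831906824175824 = 0.4324348918367801
cn(u+v) = (cn u·cn v − sn u·sn v·dn u·dn v)/D = -0.7501014013698521/0.831906824175824 = -0.9016651619765024
dn(u+v) = (dn u·dn v − m·sn u·sn v·cn u·cn v)/D = 0.8138135873379687/0.831906824175824 = 0.9782508854212364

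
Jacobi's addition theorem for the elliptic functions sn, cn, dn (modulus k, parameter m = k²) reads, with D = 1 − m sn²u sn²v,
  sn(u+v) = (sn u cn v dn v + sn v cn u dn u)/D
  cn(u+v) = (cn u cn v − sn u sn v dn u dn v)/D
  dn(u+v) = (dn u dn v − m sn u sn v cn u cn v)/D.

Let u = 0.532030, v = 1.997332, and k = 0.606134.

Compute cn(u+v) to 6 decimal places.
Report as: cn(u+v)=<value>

sn u = 0.499786015593379, cn u = 0.8661489124955909, dn u = 0.953010490090348
sn v = 0.9814374351792416, cn v = -0.1917825873972714, dn v = 0.8038125989297985
m = k² = 0.367398425956
D = 1 − m·sn²u·sn²v = 0.9116043832825734
cn(u+v) = (cn u·cn v − sn u·sn v·dn u·dn v)/D = -0.541862470074685/0.9116043832825734 = -0.5944052924839019

cn(u+v)=-0.594405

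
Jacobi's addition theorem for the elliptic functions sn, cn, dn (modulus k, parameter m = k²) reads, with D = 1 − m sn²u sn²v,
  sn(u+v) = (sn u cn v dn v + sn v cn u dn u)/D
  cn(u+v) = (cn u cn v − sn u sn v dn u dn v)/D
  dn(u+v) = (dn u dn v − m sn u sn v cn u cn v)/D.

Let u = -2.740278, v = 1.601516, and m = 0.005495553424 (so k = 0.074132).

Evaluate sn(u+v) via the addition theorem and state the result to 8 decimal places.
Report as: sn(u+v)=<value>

sn u = -0.3945564522375013, cn u = -0.9188717026863741, dn u = 0.9995721488981125
sn v = 0.9995945767587894, cn v = -0.02847247994848159, dn v = 0.9972506714577181
m = k² = 0.005495553424
D = 1 − m·sn²u·sn²v = 0.9991451744068617
sn(u+v) = (sn u·cn v·dn v + sn v·cn u·dn u)/D = -0.9069030751439526/0.9991451744068617 = -0.9076789823684349

sn(u+v)=-0.90767898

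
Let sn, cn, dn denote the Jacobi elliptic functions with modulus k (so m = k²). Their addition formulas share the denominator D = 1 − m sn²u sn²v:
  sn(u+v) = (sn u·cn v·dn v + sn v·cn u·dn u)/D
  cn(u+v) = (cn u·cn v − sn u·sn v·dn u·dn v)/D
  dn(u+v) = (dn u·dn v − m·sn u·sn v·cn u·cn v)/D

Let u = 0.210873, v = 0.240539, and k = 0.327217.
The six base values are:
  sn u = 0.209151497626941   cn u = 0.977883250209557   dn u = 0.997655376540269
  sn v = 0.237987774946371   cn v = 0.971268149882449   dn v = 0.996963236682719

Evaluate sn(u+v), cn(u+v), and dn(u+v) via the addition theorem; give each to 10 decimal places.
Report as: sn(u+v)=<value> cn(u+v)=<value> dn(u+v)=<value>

sn(u+v)=0.4348192500 cn(u+v)=0.9005177510 dn(u+v)=0.9898264142

m = k² = 0.107070965089
D = 1 − m·sn²u·sn²v = 0.9997347209388696
sn(u+v) = (sn u·cn v·dn v + sn v·cn u·dn u)/D = 0.4347039015178023/0.9997347209388696 = 0.4348192499601932
cn(u+v) = (cn u·cn v − sn u·sn v·dn u·dn v)/D = 0.9002788624953494/0.9997347209388696 = 0.9005177509988657
dn(u+v) = (dn u·dn v − m·sn u·sn v·cn u·cn v)/D = 0.9895638340112769/0.9997347209388696 = 0.9898264142331268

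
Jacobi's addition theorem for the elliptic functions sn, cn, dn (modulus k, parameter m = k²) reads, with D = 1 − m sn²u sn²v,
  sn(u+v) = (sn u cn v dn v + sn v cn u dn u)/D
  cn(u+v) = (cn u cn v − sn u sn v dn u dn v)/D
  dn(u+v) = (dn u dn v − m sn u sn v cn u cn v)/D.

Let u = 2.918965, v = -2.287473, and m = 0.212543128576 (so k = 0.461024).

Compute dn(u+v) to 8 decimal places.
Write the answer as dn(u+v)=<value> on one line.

sn u = 0.3991899478444948, cn u = -0.9168682487358309, dn u = 0.9829194762420202
sn v = -0.8479949506072093, cn v = -0.5300043054020191, dn v = 0.9204136060671691
m = k² = 0.212543128576
D = 1 − m·sn²u·sn²v = 0.9756447386223928
dn(u+v) = (dn u·dn v − m·sn u·sn v·cn u·cn v)/D = 0.9396552641763489/0.9756447386223928 = 0.9631121113850715

dn(u+v)=0.96311211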